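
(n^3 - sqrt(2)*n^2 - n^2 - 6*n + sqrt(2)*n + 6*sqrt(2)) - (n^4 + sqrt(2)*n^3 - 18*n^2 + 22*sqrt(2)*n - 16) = -n^4 - sqrt(2)*n^3 + n^3 - sqrt(2)*n^2 + 17*n^2 - 21*sqrt(2)*n - 6*n + 6*sqrt(2) + 16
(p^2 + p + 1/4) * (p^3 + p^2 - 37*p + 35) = p^5 + 2*p^4 - 143*p^3/4 - 7*p^2/4 + 103*p/4 + 35/4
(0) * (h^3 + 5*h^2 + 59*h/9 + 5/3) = 0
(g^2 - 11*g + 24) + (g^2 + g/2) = 2*g^2 - 21*g/2 + 24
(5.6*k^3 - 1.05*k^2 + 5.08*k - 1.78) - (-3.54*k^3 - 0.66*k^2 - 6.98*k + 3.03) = 9.14*k^3 - 0.39*k^2 + 12.06*k - 4.81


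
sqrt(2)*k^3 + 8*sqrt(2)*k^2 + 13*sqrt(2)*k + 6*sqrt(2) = (k + 1)*(k + 6)*(sqrt(2)*k + sqrt(2))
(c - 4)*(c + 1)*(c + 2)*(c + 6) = c^4 + 5*c^3 - 16*c^2 - 68*c - 48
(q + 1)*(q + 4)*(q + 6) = q^3 + 11*q^2 + 34*q + 24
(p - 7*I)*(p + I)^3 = p^4 - 4*I*p^3 + 18*p^2 + 20*I*p - 7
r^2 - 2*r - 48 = (r - 8)*(r + 6)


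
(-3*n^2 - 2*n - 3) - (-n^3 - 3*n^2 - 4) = n^3 - 2*n + 1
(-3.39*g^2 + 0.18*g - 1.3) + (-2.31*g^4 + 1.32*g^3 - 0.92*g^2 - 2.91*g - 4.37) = -2.31*g^4 + 1.32*g^3 - 4.31*g^2 - 2.73*g - 5.67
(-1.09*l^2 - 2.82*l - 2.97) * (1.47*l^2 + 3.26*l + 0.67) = -1.6023*l^4 - 7.6988*l^3 - 14.2894*l^2 - 11.5716*l - 1.9899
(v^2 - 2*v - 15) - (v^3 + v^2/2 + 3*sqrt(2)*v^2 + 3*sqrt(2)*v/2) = -v^3 - 3*sqrt(2)*v^2 + v^2/2 - 3*sqrt(2)*v/2 - 2*v - 15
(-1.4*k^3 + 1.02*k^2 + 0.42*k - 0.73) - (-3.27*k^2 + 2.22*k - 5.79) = -1.4*k^3 + 4.29*k^2 - 1.8*k + 5.06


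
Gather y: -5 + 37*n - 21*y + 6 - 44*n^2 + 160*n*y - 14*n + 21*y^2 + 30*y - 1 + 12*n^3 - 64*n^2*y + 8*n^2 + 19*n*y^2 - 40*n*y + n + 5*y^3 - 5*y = 12*n^3 - 36*n^2 + 24*n + 5*y^3 + y^2*(19*n + 21) + y*(-64*n^2 + 120*n + 4)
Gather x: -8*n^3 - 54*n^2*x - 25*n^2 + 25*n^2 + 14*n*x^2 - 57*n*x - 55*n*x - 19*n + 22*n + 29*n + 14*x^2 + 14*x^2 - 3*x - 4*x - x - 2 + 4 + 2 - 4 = -8*n^3 + 32*n + x^2*(14*n + 28) + x*(-54*n^2 - 112*n - 8)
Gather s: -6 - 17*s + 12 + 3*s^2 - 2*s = 3*s^2 - 19*s + 6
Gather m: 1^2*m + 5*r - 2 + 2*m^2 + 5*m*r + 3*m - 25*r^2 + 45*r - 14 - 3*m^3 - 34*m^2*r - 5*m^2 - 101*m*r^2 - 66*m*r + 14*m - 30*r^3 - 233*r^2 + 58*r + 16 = -3*m^3 + m^2*(-34*r - 3) + m*(-101*r^2 - 61*r + 18) - 30*r^3 - 258*r^2 + 108*r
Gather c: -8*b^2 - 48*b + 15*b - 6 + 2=-8*b^2 - 33*b - 4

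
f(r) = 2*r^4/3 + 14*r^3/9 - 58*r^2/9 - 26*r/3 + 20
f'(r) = 8*r^3/3 + 14*r^2/3 - 116*r/9 - 26/3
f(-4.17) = 32.86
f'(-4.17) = -67.14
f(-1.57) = 15.75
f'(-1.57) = 12.75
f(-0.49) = 22.55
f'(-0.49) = -1.54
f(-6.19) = 436.53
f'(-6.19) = -382.55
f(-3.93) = 19.14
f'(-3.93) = -47.80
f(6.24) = 1103.70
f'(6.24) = 740.54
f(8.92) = 4754.50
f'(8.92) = 2140.29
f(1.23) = 4.01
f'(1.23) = -12.50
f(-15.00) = 27200.00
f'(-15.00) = -7765.33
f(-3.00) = 0.00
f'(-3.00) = 0.00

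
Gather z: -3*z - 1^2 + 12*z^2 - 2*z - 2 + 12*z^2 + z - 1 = 24*z^2 - 4*z - 4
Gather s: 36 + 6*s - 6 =6*s + 30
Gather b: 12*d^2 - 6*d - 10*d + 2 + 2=12*d^2 - 16*d + 4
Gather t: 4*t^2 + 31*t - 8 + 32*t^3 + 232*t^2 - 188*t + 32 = 32*t^3 + 236*t^2 - 157*t + 24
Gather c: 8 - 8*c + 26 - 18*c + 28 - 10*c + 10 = 72 - 36*c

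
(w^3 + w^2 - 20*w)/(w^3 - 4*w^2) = (w + 5)/w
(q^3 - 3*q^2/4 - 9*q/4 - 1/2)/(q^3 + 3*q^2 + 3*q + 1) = (4*q^2 - 7*q - 2)/(4*(q^2 + 2*q + 1))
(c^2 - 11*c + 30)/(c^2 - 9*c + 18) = (c - 5)/(c - 3)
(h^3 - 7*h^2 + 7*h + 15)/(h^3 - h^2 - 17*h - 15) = (h - 3)/(h + 3)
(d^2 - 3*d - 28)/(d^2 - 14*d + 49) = (d + 4)/(d - 7)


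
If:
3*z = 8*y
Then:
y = 3*z/8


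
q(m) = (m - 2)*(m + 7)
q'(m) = 2*m + 5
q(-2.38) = -20.24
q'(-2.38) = 0.24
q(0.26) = -12.63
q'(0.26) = 5.52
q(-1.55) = -19.35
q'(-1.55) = 1.90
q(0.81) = -9.29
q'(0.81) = 6.62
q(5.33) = 41.06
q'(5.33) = 15.66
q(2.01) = 0.09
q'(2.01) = 9.02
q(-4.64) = -15.67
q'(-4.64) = -4.28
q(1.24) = -6.26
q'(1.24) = 7.48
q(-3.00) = -20.00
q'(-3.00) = -1.00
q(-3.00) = -20.00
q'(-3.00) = -1.00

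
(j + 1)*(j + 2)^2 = j^3 + 5*j^2 + 8*j + 4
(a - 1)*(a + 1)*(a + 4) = a^3 + 4*a^2 - a - 4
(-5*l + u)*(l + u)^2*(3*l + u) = -15*l^4 - 32*l^3*u - 18*l^2*u^2 + u^4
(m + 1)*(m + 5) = m^2 + 6*m + 5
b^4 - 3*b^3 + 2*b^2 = b^2*(b - 2)*(b - 1)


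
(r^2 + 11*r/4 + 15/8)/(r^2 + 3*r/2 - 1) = (8*r^2 + 22*r + 15)/(4*(2*r^2 + 3*r - 2))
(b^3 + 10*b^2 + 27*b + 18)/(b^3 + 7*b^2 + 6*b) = (b + 3)/b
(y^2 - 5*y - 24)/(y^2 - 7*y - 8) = (y + 3)/(y + 1)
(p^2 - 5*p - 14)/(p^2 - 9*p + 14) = (p + 2)/(p - 2)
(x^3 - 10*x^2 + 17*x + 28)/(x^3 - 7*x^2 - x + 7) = (x - 4)/(x - 1)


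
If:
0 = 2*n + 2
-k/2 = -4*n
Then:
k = -8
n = -1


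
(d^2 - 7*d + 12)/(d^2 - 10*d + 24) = (d - 3)/(d - 6)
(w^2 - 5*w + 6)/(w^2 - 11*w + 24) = (w - 2)/(w - 8)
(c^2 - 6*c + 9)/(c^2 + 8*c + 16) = (c^2 - 6*c + 9)/(c^2 + 8*c + 16)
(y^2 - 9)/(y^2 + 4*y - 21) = (y + 3)/(y + 7)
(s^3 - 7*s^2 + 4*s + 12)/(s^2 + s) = s - 8 + 12/s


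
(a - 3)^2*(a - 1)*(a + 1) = a^4 - 6*a^3 + 8*a^2 + 6*a - 9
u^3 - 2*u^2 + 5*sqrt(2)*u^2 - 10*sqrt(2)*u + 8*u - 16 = (u - 2)*(u + sqrt(2))*(u + 4*sqrt(2))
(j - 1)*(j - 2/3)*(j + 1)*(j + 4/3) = j^4 + 2*j^3/3 - 17*j^2/9 - 2*j/3 + 8/9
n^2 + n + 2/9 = (n + 1/3)*(n + 2/3)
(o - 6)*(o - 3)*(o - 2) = o^3 - 11*o^2 + 36*o - 36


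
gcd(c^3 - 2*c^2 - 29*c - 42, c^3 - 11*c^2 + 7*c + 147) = c^2 - 4*c - 21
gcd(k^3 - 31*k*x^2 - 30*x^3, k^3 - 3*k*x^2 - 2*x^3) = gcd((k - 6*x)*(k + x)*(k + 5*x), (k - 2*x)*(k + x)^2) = k + x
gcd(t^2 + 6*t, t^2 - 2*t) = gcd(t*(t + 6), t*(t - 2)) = t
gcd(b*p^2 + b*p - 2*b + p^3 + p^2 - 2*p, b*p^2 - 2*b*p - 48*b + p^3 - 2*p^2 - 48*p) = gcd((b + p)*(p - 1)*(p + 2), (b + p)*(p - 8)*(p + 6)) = b + p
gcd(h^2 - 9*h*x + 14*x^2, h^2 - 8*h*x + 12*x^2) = -h + 2*x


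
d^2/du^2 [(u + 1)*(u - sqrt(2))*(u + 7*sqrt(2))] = 6*u + 2 + 12*sqrt(2)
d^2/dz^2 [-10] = 0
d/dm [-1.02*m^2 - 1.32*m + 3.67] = -2.04*m - 1.32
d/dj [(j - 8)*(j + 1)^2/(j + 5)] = (j + 1)*(-(j - 8)*(j + 1) + 3*(j - 5)*(j + 5))/(j + 5)^2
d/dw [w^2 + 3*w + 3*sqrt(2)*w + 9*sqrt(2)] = 2*w + 3 + 3*sqrt(2)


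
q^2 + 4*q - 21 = (q - 3)*(q + 7)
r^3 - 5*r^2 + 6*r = r*(r - 3)*(r - 2)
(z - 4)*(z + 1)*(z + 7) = z^3 + 4*z^2 - 25*z - 28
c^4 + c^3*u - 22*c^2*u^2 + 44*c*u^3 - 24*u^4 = (c - 2*u)^2*(c - u)*(c + 6*u)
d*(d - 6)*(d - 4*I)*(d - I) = d^4 - 6*d^3 - 5*I*d^3 - 4*d^2 + 30*I*d^2 + 24*d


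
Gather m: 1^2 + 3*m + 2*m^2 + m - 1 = 2*m^2 + 4*m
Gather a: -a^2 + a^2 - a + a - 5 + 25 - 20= 0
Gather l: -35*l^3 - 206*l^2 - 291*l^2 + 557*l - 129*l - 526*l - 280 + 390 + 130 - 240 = -35*l^3 - 497*l^2 - 98*l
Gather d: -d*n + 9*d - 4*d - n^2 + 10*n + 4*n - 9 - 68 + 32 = d*(5 - n) - n^2 + 14*n - 45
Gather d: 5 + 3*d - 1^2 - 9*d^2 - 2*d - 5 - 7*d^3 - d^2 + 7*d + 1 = -7*d^3 - 10*d^2 + 8*d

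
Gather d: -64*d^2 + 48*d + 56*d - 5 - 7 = -64*d^2 + 104*d - 12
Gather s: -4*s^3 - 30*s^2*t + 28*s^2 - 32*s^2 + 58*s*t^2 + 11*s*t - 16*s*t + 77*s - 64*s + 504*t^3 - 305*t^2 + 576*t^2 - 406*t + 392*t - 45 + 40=-4*s^3 + s^2*(-30*t - 4) + s*(58*t^2 - 5*t + 13) + 504*t^3 + 271*t^2 - 14*t - 5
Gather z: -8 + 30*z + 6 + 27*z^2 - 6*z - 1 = 27*z^2 + 24*z - 3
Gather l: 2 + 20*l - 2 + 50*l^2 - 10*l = 50*l^2 + 10*l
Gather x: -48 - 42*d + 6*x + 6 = -42*d + 6*x - 42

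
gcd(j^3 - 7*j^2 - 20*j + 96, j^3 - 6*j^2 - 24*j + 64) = j^2 - 4*j - 32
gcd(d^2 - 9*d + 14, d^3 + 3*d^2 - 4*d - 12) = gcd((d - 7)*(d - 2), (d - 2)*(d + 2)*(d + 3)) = d - 2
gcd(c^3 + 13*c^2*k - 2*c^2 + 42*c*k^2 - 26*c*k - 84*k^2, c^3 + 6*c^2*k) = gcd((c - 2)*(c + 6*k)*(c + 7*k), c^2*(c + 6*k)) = c + 6*k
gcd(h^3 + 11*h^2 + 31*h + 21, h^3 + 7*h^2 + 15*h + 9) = h^2 + 4*h + 3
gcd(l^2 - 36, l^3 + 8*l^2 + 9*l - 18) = l + 6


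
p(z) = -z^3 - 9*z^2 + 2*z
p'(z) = -3*z^2 - 18*z + 2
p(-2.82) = -54.79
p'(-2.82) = 28.90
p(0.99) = -7.81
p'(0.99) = -18.76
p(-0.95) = -9.17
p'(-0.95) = 16.39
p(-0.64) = -4.70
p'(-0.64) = 12.29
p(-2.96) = -58.84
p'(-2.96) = 29.00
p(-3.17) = -64.93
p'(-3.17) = 28.91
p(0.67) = -3.00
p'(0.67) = -11.41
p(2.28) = -54.08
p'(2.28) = -54.64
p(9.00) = -1440.00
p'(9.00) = -403.00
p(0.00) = 0.00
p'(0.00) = 2.00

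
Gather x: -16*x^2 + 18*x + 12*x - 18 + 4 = -16*x^2 + 30*x - 14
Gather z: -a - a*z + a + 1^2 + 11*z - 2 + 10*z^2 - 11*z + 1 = -a*z + 10*z^2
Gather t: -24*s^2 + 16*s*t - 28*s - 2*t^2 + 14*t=-24*s^2 - 28*s - 2*t^2 + t*(16*s + 14)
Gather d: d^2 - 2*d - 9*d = d^2 - 11*d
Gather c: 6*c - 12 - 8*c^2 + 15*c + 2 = -8*c^2 + 21*c - 10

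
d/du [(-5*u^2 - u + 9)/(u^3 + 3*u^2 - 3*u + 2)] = (5*u^4 + 2*u^3 - 9*u^2 - 74*u + 25)/(u^6 + 6*u^5 + 3*u^4 - 14*u^3 + 21*u^2 - 12*u + 4)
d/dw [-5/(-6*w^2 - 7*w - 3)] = 5*(-12*w - 7)/(6*w^2 + 7*w + 3)^2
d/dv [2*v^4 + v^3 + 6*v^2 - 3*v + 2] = 8*v^3 + 3*v^2 + 12*v - 3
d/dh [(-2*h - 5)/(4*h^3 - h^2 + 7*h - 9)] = (-8*h^3 + 2*h^2 - 14*h + (2*h + 5)*(12*h^2 - 2*h + 7) + 18)/(4*h^3 - h^2 + 7*h - 9)^2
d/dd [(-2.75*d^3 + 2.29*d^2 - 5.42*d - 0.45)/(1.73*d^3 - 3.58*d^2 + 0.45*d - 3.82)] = (5.8833*d^4 + 16.2782*d^3 + 15.4774*d^2 - 20.7176*d + 20.9069)/(2.9929*d^6 - 12.3868*d^5 + 14.3734*d^4 - 16.4392*d^3 + 27.5537*d^2 - 3.438*d + 14.5924)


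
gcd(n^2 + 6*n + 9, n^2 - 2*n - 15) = n + 3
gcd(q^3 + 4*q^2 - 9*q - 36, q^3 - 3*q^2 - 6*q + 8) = 1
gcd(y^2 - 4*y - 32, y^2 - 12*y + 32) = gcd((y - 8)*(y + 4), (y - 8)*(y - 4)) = y - 8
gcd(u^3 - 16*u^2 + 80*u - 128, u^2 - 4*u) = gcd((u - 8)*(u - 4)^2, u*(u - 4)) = u - 4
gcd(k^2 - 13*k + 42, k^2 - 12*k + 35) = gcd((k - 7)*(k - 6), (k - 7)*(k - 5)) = k - 7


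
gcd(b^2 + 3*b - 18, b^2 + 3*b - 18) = b^2 + 3*b - 18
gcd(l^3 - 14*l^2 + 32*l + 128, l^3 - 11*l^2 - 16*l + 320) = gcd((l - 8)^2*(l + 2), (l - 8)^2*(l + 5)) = l^2 - 16*l + 64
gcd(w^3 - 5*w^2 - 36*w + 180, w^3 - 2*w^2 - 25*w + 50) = w - 5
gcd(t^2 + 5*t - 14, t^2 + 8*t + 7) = t + 7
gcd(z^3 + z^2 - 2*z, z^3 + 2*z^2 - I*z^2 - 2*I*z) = z^2 + 2*z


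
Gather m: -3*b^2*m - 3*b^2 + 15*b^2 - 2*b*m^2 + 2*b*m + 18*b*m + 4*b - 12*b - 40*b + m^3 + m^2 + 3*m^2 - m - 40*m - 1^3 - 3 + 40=12*b^2 - 48*b + m^3 + m^2*(4 - 2*b) + m*(-3*b^2 + 20*b - 41) + 36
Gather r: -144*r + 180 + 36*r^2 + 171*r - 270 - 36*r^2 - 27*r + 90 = 0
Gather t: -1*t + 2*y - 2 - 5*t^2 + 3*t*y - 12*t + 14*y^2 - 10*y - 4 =-5*t^2 + t*(3*y - 13) + 14*y^2 - 8*y - 6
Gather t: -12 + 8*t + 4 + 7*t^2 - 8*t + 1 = 7*t^2 - 7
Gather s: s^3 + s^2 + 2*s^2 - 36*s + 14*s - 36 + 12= s^3 + 3*s^2 - 22*s - 24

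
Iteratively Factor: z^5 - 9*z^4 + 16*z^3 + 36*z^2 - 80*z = (z - 5)*(z^4 - 4*z^3 - 4*z^2 + 16*z) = z*(z - 5)*(z^3 - 4*z^2 - 4*z + 16) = z*(z - 5)*(z + 2)*(z^2 - 6*z + 8) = z*(z - 5)*(z - 4)*(z + 2)*(z - 2)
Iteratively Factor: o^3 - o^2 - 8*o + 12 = (o + 3)*(o^2 - 4*o + 4) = (o - 2)*(o + 3)*(o - 2)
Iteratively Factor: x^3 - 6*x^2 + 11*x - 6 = (x - 2)*(x^2 - 4*x + 3) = (x - 2)*(x - 1)*(x - 3)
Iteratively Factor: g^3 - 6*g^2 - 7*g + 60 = (g - 5)*(g^2 - g - 12) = (g - 5)*(g + 3)*(g - 4)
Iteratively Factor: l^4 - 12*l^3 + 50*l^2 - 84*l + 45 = (l - 1)*(l^3 - 11*l^2 + 39*l - 45) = (l - 5)*(l - 1)*(l^2 - 6*l + 9) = (l - 5)*(l - 3)*(l - 1)*(l - 3)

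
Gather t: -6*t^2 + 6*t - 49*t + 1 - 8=-6*t^2 - 43*t - 7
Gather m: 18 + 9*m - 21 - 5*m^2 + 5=-5*m^2 + 9*m + 2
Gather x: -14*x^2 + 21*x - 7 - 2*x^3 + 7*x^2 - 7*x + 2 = -2*x^3 - 7*x^2 + 14*x - 5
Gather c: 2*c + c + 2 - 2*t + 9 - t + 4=3*c - 3*t + 15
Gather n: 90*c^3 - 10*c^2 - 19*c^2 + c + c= 90*c^3 - 29*c^2 + 2*c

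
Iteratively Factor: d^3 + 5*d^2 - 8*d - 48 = (d + 4)*(d^2 + d - 12) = (d - 3)*(d + 4)*(d + 4)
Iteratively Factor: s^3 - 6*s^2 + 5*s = (s - 5)*(s^2 - s) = s*(s - 5)*(s - 1)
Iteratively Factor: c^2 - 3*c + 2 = (c - 2)*(c - 1)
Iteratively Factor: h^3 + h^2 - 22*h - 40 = (h - 5)*(h^2 + 6*h + 8) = (h - 5)*(h + 4)*(h + 2)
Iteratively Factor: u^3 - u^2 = (u - 1)*(u^2) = u*(u - 1)*(u)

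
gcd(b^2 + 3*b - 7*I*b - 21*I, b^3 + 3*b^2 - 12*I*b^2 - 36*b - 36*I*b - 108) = b + 3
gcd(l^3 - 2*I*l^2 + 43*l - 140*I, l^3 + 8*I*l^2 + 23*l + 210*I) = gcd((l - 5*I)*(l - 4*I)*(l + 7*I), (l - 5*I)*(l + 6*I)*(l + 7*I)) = l^2 + 2*I*l + 35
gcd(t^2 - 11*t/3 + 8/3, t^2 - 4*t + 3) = t - 1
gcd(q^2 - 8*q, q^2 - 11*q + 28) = 1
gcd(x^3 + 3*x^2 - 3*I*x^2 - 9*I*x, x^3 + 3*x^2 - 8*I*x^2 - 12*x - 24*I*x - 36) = x + 3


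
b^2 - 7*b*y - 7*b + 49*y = (b - 7)*(b - 7*y)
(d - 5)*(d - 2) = d^2 - 7*d + 10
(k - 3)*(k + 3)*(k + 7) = k^3 + 7*k^2 - 9*k - 63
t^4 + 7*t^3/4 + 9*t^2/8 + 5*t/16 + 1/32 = (t + 1/4)*(t + 1/2)^3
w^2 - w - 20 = (w - 5)*(w + 4)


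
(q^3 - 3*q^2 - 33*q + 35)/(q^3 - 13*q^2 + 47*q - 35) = (q + 5)/(q - 5)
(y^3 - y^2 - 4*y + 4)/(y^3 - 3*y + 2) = (y - 2)/(y - 1)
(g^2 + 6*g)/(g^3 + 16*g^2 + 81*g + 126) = g/(g^2 + 10*g + 21)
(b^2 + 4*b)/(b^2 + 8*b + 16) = b/(b + 4)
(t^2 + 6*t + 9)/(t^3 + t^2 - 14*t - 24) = (t + 3)/(t^2 - 2*t - 8)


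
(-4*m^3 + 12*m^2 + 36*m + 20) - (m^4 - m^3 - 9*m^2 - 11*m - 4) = -m^4 - 3*m^3 + 21*m^2 + 47*m + 24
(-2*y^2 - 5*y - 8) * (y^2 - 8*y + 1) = -2*y^4 + 11*y^3 + 30*y^2 + 59*y - 8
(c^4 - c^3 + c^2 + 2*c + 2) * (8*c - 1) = 8*c^5 - 9*c^4 + 9*c^3 + 15*c^2 + 14*c - 2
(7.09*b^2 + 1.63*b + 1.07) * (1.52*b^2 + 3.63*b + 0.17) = 10.7768*b^4 + 28.2143*b^3 + 8.7486*b^2 + 4.1612*b + 0.1819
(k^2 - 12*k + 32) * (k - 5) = k^3 - 17*k^2 + 92*k - 160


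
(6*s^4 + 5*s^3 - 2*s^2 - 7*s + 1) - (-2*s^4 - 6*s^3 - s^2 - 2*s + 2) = 8*s^4 + 11*s^3 - s^2 - 5*s - 1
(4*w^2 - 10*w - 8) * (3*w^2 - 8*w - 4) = 12*w^4 - 62*w^3 + 40*w^2 + 104*w + 32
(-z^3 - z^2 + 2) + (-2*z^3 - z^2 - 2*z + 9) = -3*z^3 - 2*z^2 - 2*z + 11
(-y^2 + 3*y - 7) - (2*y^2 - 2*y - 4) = -3*y^2 + 5*y - 3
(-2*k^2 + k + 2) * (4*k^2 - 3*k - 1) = -8*k^4 + 10*k^3 + 7*k^2 - 7*k - 2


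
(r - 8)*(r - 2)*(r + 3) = r^3 - 7*r^2 - 14*r + 48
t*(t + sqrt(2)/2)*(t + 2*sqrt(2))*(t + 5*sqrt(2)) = t^4 + 15*sqrt(2)*t^3/2 + 27*t^2 + 10*sqrt(2)*t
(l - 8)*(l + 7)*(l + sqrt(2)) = l^3 - l^2 + sqrt(2)*l^2 - 56*l - sqrt(2)*l - 56*sqrt(2)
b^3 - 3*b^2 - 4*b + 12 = (b - 3)*(b - 2)*(b + 2)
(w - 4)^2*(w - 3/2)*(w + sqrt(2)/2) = w^4 - 19*w^3/2 + sqrt(2)*w^3/2 - 19*sqrt(2)*w^2/4 + 28*w^2 - 24*w + 14*sqrt(2)*w - 12*sqrt(2)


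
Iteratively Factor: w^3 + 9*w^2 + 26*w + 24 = (w + 3)*(w^2 + 6*w + 8) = (w + 2)*(w + 3)*(w + 4)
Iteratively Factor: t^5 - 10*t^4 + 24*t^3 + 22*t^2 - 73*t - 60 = (t + 1)*(t^4 - 11*t^3 + 35*t^2 - 13*t - 60) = (t + 1)^2*(t^3 - 12*t^2 + 47*t - 60) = (t - 4)*(t + 1)^2*(t^2 - 8*t + 15) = (t - 5)*(t - 4)*(t + 1)^2*(t - 3)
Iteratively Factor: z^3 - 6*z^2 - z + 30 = (z - 5)*(z^2 - z - 6) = (z - 5)*(z + 2)*(z - 3)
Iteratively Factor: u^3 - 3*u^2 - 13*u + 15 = (u + 3)*(u^2 - 6*u + 5) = (u - 5)*(u + 3)*(u - 1)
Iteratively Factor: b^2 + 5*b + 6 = (b + 2)*(b + 3)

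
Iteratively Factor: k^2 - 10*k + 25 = (k - 5)*(k - 5)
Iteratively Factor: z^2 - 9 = (z - 3)*(z + 3)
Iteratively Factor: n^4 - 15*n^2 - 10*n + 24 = (n + 2)*(n^3 - 2*n^2 - 11*n + 12) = (n + 2)*(n + 3)*(n^2 - 5*n + 4) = (n - 1)*(n + 2)*(n + 3)*(n - 4)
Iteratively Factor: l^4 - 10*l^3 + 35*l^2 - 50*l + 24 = (l - 2)*(l^3 - 8*l^2 + 19*l - 12) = (l - 2)*(l - 1)*(l^2 - 7*l + 12) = (l - 3)*(l - 2)*(l - 1)*(l - 4)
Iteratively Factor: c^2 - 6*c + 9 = (c - 3)*(c - 3)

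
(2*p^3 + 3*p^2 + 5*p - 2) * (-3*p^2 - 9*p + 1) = -6*p^5 - 27*p^4 - 40*p^3 - 36*p^2 + 23*p - 2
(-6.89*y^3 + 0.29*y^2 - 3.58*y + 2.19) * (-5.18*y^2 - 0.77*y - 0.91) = 35.6902*y^5 + 3.8031*y^4 + 24.591*y^3 - 8.8515*y^2 + 1.5715*y - 1.9929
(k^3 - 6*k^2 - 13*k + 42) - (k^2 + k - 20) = k^3 - 7*k^2 - 14*k + 62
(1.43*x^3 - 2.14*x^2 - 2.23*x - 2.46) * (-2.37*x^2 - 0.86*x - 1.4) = -3.3891*x^5 + 3.842*x^4 + 5.1235*x^3 + 10.744*x^2 + 5.2376*x + 3.444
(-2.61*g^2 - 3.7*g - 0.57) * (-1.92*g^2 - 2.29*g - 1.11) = 5.0112*g^4 + 13.0809*g^3 + 12.4645*g^2 + 5.4123*g + 0.6327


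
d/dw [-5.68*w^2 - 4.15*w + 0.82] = -11.36*w - 4.15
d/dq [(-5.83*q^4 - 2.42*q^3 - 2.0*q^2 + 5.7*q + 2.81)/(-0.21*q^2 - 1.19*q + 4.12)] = (2.4486*q^5 + 21.3213*q^4 - 90.3188*q^3 - 26.3342*q^2 - 15.2998*q + 26.8279)/(0.0441*q^4 + 0.4998*q^3 - 0.3143*q^2 - 9.8056*q + 16.9744)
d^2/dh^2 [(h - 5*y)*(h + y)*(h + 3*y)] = 6*h - 2*y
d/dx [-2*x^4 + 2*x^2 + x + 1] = -8*x^3 + 4*x + 1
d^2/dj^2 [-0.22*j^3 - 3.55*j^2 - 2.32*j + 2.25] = -1.32*j - 7.1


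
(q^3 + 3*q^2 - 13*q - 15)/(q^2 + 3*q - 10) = (q^2 - 2*q - 3)/(q - 2)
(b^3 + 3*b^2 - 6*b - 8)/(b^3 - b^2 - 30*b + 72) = (b^3 + 3*b^2 - 6*b - 8)/(b^3 - b^2 - 30*b + 72)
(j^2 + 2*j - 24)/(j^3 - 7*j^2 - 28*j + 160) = (j + 6)/(j^2 - 3*j - 40)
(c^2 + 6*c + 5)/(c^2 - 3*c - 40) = (c + 1)/(c - 8)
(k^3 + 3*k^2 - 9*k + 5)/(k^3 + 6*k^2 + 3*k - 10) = (k - 1)/(k + 2)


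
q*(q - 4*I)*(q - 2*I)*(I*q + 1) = I*q^4 + 7*q^3 - 14*I*q^2 - 8*q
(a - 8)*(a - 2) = a^2 - 10*a + 16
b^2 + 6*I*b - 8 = (b + 2*I)*(b + 4*I)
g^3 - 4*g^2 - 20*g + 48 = (g - 6)*(g - 2)*(g + 4)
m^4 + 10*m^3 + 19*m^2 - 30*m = m*(m - 1)*(m + 5)*(m + 6)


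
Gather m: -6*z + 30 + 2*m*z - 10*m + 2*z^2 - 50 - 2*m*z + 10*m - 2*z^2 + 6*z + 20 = 0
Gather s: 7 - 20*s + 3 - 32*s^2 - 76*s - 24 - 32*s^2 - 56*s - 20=-64*s^2 - 152*s - 34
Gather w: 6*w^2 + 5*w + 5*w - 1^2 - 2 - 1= 6*w^2 + 10*w - 4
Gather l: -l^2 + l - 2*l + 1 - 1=-l^2 - l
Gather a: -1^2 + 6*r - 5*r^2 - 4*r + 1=-5*r^2 + 2*r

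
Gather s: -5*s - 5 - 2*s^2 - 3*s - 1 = -2*s^2 - 8*s - 6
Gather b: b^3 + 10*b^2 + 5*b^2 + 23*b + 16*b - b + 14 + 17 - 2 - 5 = b^3 + 15*b^2 + 38*b + 24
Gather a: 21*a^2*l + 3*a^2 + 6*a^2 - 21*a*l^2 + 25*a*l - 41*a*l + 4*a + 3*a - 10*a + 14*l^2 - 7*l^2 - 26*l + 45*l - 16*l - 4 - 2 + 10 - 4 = a^2*(21*l + 9) + a*(-21*l^2 - 16*l - 3) + 7*l^2 + 3*l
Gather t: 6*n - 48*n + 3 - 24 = -42*n - 21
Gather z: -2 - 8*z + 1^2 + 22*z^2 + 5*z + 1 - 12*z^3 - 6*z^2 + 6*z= -12*z^3 + 16*z^2 + 3*z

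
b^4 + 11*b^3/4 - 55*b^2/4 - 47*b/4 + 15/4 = (b - 3)*(b - 1/4)*(b + 1)*(b + 5)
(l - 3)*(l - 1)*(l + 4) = l^3 - 13*l + 12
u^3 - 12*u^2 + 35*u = u*(u - 7)*(u - 5)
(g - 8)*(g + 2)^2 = g^3 - 4*g^2 - 28*g - 32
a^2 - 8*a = a*(a - 8)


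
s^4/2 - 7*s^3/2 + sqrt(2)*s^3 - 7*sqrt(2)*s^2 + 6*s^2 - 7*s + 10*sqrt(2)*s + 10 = (s/2 + sqrt(2)/2)*(s - 5)*(s - 2)*(s + sqrt(2))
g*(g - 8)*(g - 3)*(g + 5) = g^4 - 6*g^3 - 31*g^2 + 120*g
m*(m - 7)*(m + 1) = m^3 - 6*m^2 - 7*m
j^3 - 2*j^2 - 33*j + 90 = (j - 5)*(j - 3)*(j + 6)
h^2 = h^2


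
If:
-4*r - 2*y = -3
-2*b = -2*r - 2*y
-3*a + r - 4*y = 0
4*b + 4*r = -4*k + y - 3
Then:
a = 1/4 - 3*y/2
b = y/2 + 3/4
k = y/4 - 9/4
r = 3/4 - y/2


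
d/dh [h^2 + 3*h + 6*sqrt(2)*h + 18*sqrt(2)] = 2*h + 3 + 6*sqrt(2)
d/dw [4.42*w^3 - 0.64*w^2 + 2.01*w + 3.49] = 13.26*w^2 - 1.28*w + 2.01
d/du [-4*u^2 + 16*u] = 16 - 8*u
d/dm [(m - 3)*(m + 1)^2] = (m + 1)*(3*m - 5)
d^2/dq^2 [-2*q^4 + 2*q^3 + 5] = 12*q*(1 - 2*q)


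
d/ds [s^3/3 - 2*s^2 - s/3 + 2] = s^2 - 4*s - 1/3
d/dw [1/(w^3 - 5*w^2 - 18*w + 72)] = (-3*w^2 + 10*w + 18)/(w^3 - 5*w^2 - 18*w + 72)^2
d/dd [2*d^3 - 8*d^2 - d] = 6*d^2 - 16*d - 1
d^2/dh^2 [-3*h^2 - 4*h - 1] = -6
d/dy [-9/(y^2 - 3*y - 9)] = 9*(2*y - 3)/(-y^2 + 3*y + 9)^2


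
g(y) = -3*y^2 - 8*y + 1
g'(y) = -6*y - 8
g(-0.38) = 3.61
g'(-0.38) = -5.72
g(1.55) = -18.61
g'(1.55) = -17.30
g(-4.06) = -15.97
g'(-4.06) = 16.36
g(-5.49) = -45.50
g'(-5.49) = 24.94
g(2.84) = -45.92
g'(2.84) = -25.04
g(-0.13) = 1.99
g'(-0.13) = -7.22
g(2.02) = -27.40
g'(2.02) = -20.12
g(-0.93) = 5.85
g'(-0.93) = -2.42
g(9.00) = -314.00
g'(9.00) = -62.00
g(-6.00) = -59.00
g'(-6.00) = 28.00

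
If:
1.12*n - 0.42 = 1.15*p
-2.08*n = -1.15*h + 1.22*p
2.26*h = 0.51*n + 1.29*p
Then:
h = -0.14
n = 0.09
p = -0.28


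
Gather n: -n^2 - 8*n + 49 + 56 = -n^2 - 8*n + 105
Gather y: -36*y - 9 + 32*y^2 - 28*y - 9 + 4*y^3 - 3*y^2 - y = 4*y^3 + 29*y^2 - 65*y - 18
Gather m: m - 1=m - 1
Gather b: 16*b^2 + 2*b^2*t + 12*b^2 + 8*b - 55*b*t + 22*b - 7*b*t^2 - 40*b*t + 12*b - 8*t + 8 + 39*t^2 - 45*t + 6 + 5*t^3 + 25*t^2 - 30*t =b^2*(2*t + 28) + b*(-7*t^2 - 95*t + 42) + 5*t^3 + 64*t^2 - 83*t + 14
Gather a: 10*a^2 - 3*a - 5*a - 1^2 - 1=10*a^2 - 8*a - 2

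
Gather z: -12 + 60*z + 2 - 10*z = 50*z - 10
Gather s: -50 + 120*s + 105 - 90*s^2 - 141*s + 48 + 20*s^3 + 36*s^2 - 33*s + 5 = 20*s^3 - 54*s^2 - 54*s + 108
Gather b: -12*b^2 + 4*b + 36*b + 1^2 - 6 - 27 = -12*b^2 + 40*b - 32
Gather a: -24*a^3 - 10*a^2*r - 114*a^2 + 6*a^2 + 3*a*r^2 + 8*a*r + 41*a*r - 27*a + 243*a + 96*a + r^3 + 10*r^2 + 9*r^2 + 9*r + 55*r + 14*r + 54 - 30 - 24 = -24*a^3 + a^2*(-10*r - 108) + a*(3*r^2 + 49*r + 312) + r^3 + 19*r^2 + 78*r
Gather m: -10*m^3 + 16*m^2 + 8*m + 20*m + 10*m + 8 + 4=-10*m^3 + 16*m^2 + 38*m + 12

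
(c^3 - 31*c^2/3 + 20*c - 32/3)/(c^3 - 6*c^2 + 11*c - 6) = (3*c^2 - 28*c + 32)/(3*(c^2 - 5*c + 6))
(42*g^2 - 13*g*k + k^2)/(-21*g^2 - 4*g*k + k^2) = (-6*g + k)/(3*g + k)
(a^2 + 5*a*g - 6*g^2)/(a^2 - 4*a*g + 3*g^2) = (a + 6*g)/(a - 3*g)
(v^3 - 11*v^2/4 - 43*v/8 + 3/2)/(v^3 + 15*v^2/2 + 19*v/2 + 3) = (8*v^3 - 22*v^2 - 43*v + 12)/(4*(2*v^3 + 15*v^2 + 19*v + 6))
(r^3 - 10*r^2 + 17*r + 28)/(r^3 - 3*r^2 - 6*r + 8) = (r^2 - 6*r - 7)/(r^2 + r - 2)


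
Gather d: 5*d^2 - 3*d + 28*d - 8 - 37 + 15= 5*d^2 + 25*d - 30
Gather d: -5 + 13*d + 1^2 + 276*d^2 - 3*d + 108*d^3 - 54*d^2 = 108*d^3 + 222*d^2 + 10*d - 4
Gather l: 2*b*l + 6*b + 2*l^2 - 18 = 2*b*l + 6*b + 2*l^2 - 18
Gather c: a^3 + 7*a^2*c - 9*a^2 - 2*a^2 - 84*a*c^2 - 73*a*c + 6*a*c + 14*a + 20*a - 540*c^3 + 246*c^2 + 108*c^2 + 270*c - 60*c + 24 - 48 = a^3 - 11*a^2 + 34*a - 540*c^3 + c^2*(354 - 84*a) + c*(7*a^2 - 67*a + 210) - 24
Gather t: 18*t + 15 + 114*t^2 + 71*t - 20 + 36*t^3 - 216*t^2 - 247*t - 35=36*t^3 - 102*t^2 - 158*t - 40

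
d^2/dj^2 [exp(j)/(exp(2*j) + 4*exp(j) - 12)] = (exp(4*j) - 4*exp(3*j) + 72*exp(2*j) + 48*exp(j) + 144)*exp(j)/(exp(6*j) + 12*exp(5*j) + 12*exp(4*j) - 224*exp(3*j) - 144*exp(2*j) + 1728*exp(j) - 1728)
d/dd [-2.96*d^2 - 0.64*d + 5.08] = -5.92*d - 0.64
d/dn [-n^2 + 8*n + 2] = 8 - 2*n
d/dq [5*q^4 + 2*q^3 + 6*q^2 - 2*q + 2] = 20*q^3 + 6*q^2 + 12*q - 2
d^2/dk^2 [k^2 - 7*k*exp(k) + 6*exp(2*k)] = -7*k*exp(k) + 24*exp(2*k) - 14*exp(k) + 2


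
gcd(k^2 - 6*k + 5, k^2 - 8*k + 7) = k - 1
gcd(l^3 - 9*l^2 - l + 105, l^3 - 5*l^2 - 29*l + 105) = l - 7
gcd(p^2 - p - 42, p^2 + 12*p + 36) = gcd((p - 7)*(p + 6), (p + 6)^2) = p + 6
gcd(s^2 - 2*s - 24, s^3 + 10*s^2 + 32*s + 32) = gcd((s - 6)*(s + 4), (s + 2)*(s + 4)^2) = s + 4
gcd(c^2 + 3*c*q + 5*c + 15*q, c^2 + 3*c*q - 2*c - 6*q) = c + 3*q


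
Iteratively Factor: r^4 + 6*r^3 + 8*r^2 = (r)*(r^3 + 6*r^2 + 8*r) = r*(r + 2)*(r^2 + 4*r) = r*(r + 2)*(r + 4)*(r)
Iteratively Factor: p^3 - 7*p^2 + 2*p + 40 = (p - 5)*(p^2 - 2*p - 8) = (p - 5)*(p - 4)*(p + 2)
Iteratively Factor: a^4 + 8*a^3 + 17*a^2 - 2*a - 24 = (a + 3)*(a^3 + 5*a^2 + 2*a - 8) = (a - 1)*(a + 3)*(a^2 + 6*a + 8) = (a - 1)*(a + 2)*(a + 3)*(a + 4)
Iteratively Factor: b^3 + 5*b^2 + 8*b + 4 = (b + 2)*(b^2 + 3*b + 2) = (b + 1)*(b + 2)*(b + 2)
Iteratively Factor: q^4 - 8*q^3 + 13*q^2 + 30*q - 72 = (q - 3)*(q^3 - 5*q^2 - 2*q + 24) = (q - 3)*(q + 2)*(q^2 - 7*q + 12) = (q - 4)*(q - 3)*(q + 2)*(q - 3)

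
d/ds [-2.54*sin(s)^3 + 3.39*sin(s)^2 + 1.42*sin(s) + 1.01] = (-7.62*sin(s)^2 + 6.78*sin(s) + 1.42)*cos(s)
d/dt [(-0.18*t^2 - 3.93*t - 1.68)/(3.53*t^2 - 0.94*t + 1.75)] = (14.0421*t^2 + 11.2308*t - 8.4567)/(12.4609*t^4 - 6.6364*t^3 + 13.2386*t^2 - 3.29*t + 3.0625)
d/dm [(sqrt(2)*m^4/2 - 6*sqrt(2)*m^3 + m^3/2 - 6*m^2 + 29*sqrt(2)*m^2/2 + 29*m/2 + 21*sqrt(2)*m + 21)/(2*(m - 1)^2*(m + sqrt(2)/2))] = (2*sqrt(2)*m^5 - 6*sqrt(2)*m^4 + 4*m^4 - 9*sqrt(2)*m^3 - 12*m^3 - 229*sqrt(2)*m^2 - 20*m^2 - 452*m - 5*sqrt(2)*m - 113*sqrt(2))/(4*(2*m^5 - 6*m^4 + 2*sqrt(2)*m^4 - 6*sqrt(2)*m^3 + 7*m^3 - 5*m^2 + 6*sqrt(2)*m^2 - 2*sqrt(2)*m + 3*m - 1))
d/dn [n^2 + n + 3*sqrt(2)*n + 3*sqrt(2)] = 2*n + 1 + 3*sqrt(2)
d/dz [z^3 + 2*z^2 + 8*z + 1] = 3*z^2 + 4*z + 8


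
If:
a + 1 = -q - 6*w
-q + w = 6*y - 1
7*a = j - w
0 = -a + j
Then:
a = 2/41 - 6*y/41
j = 2/41 - 6*y/41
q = 29/41 - 210*y/41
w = 36*y/41 - 12/41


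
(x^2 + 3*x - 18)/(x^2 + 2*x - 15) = (x + 6)/(x + 5)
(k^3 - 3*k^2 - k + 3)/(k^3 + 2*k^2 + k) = (k^2 - 4*k + 3)/(k*(k + 1))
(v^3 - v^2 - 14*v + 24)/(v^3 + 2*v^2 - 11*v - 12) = (v - 2)/(v + 1)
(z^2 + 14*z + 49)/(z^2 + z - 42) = (z + 7)/(z - 6)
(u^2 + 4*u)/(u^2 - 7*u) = (u + 4)/(u - 7)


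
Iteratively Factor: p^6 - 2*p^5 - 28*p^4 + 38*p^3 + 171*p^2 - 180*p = (p + 4)*(p^5 - 6*p^4 - 4*p^3 + 54*p^2 - 45*p) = (p - 1)*(p + 4)*(p^4 - 5*p^3 - 9*p^2 + 45*p) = p*(p - 1)*(p + 4)*(p^3 - 5*p^2 - 9*p + 45) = p*(p - 3)*(p - 1)*(p + 4)*(p^2 - 2*p - 15) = p*(p - 5)*(p - 3)*(p - 1)*(p + 4)*(p + 3)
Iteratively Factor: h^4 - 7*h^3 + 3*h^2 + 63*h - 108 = (h - 3)*(h^3 - 4*h^2 - 9*h + 36) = (h - 3)^2*(h^2 - h - 12) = (h - 3)^2*(h + 3)*(h - 4)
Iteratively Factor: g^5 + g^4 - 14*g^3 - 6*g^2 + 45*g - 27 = (g - 1)*(g^4 + 2*g^3 - 12*g^2 - 18*g + 27) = (g - 1)*(g + 3)*(g^3 - g^2 - 9*g + 9) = (g - 1)*(g + 3)^2*(g^2 - 4*g + 3) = (g - 3)*(g - 1)*(g + 3)^2*(g - 1)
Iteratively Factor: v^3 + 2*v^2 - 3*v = (v + 3)*(v^2 - v) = (v - 1)*(v + 3)*(v)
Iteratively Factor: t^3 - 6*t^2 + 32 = (t + 2)*(t^2 - 8*t + 16) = (t - 4)*(t + 2)*(t - 4)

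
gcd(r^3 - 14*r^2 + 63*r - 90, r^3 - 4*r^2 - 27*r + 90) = r^2 - 9*r + 18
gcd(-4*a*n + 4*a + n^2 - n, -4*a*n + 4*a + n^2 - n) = 4*a*n - 4*a - n^2 + n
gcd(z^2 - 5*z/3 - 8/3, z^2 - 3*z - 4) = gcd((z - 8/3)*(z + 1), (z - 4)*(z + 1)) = z + 1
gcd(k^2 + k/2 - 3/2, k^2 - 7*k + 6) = k - 1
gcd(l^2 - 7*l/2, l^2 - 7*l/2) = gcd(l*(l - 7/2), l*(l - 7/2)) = l^2 - 7*l/2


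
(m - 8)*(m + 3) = m^2 - 5*m - 24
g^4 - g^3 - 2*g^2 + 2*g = g*(g - 1)*(g - sqrt(2))*(g + sqrt(2))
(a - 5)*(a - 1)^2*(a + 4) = a^4 - 3*a^3 - 17*a^2 + 39*a - 20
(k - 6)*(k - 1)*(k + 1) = k^3 - 6*k^2 - k + 6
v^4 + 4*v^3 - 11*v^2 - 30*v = v*(v - 3)*(v + 2)*(v + 5)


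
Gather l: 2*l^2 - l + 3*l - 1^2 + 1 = 2*l^2 + 2*l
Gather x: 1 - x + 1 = 2 - x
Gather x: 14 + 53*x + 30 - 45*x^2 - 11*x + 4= -45*x^2 + 42*x + 48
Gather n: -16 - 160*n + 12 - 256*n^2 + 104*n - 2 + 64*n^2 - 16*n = -192*n^2 - 72*n - 6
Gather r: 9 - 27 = -18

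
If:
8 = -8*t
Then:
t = -1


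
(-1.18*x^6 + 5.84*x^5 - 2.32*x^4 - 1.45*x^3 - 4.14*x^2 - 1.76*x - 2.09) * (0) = 0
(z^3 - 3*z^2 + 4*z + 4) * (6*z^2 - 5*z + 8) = 6*z^5 - 23*z^4 + 47*z^3 - 20*z^2 + 12*z + 32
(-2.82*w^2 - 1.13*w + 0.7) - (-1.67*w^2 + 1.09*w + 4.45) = -1.15*w^2 - 2.22*w - 3.75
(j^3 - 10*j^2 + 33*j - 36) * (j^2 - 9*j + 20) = j^5 - 19*j^4 + 143*j^3 - 533*j^2 + 984*j - 720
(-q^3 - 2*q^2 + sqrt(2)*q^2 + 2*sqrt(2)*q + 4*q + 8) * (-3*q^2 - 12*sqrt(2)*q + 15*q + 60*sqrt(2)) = 3*q^5 - 9*q^4 + 9*sqrt(2)*q^4 - 66*q^3 - 27*sqrt(2)*q^3 - 138*sqrt(2)*q^2 + 108*q^2 + 144*sqrt(2)*q + 360*q + 480*sqrt(2)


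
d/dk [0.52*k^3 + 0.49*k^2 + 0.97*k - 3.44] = 1.56*k^2 + 0.98*k + 0.97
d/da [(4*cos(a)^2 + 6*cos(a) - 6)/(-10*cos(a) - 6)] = 2*(5*cos(a)^2 + 6*cos(a) + 12)*sin(a)/(5*cos(a) + 3)^2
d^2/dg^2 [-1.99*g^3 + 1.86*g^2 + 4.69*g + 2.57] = 3.72 - 11.94*g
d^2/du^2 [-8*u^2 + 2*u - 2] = -16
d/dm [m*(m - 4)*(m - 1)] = 3*m^2 - 10*m + 4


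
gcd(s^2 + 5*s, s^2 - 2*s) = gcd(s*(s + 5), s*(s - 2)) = s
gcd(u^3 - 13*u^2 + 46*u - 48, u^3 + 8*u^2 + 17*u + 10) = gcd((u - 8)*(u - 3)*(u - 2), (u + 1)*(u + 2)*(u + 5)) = 1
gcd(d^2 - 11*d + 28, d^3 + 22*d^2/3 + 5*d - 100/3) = 1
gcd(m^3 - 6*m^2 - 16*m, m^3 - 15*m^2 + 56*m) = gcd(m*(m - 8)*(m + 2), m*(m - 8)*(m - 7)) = m^2 - 8*m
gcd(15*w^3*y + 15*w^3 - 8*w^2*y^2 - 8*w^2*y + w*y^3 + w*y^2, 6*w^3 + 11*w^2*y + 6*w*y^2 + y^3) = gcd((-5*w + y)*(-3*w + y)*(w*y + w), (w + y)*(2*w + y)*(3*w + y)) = 1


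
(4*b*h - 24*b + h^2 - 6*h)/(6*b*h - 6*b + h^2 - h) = (4*b*h - 24*b + h^2 - 6*h)/(6*b*h - 6*b + h^2 - h)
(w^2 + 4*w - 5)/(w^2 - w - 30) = (w - 1)/(w - 6)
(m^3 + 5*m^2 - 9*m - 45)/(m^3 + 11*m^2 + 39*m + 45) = (m - 3)/(m + 3)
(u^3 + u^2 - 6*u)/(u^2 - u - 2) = u*(u + 3)/(u + 1)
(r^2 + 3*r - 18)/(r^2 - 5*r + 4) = (r^2 + 3*r - 18)/(r^2 - 5*r + 4)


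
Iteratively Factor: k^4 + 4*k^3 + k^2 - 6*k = (k + 3)*(k^3 + k^2 - 2*k) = k*(k + 3)*(k^2 + k - 2) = k*(k + 2)*(k + 3)*(k - 1)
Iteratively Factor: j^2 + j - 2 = (j - 1)*(j + 2)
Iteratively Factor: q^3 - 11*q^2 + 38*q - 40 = (q - 2)*(q^2 - 9*q + 20) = (q - 4)*(q - 2)*(q - 5)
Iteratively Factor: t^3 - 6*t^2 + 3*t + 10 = (t - 5)*(t^2 - t - 2) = (t - 5)*(t + 1)*(t - 2)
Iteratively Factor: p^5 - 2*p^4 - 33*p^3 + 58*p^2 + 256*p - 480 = (p - 5)*(p^4 + 3*p^3 - 18*p^2 - 32*p + 96) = (p - 5)*(p - 3)*(p^3 + 6*p^2 - 32) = (p - 5)*(p - 3)*(p + 4)*(p^2 + 2*p - 8) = (p - 5)*(p - 3)*(p - 2)*(p + 4)*(p + 4)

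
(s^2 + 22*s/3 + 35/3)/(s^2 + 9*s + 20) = (s + 7/3)/(s + 4)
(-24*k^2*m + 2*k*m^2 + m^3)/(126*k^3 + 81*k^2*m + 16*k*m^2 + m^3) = m*(-4*k + m)/(21*k^2 + 10*k*m + m^2)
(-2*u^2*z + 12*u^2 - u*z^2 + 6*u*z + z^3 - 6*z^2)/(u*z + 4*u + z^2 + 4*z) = (-2*u*z + 12*u + z^2 - 6*z)/(z + 4)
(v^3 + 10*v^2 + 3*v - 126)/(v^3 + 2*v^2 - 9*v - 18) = (v^2 + 13*v + 42)/(v^2 + 5*v + 6)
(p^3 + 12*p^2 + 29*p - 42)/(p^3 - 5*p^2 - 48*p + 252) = (p^2 + 5*p - 6)/(p^2 - 12*p + 36)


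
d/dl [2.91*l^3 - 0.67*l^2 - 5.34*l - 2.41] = 8.73*l^2 - 1.34*l - 5.34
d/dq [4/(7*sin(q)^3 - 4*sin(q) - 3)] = 4*(4 - 21*sin(q)^2)*cos(q)/(-7*sin(q)^3 + 4*sin(q) + 3)^2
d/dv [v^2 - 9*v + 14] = 2*v - 9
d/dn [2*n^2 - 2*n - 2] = 4*n - 2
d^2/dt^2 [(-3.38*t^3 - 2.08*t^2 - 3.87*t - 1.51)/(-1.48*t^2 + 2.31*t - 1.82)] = (-1.4210854715202e-14*t^5 + 2.8421709430404e-14*t^4 + 49.039204*t^3 - 99.03228*t^2 - 26.344248*t + 54.300442)/(3.241792*t^6 - 15.179472*t^5 + 35.651868*t^4 - 49.659687*t^3 + 43.842162*t^2 - 22.954932*t + 6.028568)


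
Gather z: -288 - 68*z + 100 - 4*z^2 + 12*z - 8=-4*z^2 - 56*z - 196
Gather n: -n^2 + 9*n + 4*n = -n^2 + 13*n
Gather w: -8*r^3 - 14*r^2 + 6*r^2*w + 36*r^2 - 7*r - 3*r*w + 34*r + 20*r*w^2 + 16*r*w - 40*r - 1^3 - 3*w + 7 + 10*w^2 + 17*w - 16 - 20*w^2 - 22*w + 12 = -8*r^3 + 22*r^2 - 13*r + w^2*(20*r - 10) + w*(6*r^2 + 13*r - 8) + 2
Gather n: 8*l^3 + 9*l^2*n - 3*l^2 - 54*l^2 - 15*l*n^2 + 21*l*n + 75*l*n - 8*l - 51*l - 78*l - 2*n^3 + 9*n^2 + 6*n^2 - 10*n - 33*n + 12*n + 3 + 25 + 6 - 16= 8*l^3 - 57*l^2 - 137*l - 2*n^3 + n^2*(15 - 15*l) + n*(9*l^2 + 96*l - 31) + 18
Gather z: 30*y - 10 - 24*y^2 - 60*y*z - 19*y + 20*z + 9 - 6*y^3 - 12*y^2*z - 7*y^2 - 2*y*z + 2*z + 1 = -6*y^3 - 31*y^2 + 11*y + z*(-12*y^2 - 62*y + 22)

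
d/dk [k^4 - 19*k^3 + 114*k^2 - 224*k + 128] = 4*k^3 - 57*k^2 + 228*k - 224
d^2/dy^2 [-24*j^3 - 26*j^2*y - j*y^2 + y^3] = -2*j + 6*y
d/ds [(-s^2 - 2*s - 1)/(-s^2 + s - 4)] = 3*(-s^2 + 2*s + 3)/(s^4 - 2*s^3 + 9*s^2 - 8*s + 16)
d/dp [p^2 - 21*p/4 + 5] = 2*p - 21/4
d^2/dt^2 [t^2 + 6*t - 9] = 2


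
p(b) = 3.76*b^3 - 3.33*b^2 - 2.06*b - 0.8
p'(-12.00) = 1702.18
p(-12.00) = -6952.88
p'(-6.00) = 443.98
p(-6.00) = -920.48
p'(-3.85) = 190.78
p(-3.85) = -256.80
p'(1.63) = 17.05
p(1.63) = 3.28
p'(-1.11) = 19.23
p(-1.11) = -7.76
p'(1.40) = 10.72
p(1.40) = 0.11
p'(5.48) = 300.19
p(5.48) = 506.68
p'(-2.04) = 58.47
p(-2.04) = -42.38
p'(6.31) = 405.04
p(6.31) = 798.27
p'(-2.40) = 78.90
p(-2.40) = -67.02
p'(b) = 11.28*b^2 - 6.66*b - 2.06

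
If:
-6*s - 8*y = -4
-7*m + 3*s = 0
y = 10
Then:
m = -38/7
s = -38/3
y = 10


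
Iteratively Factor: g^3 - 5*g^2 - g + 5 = (g - 1)*(g^2 - 4*g - 5) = (g - 1)*(g + 1)*(g - 5)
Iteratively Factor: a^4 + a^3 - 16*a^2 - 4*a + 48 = (a + 2)*(a^3 - a^2 - 14*a + 24) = (a + 2)*(a + 4)*(a^2 - 5*a + 6) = (a - 3)*(a + 2)*(a + 4)*(a - 2)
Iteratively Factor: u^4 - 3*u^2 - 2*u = (u + 1)*(u^3 - u^2 - 2*u) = (u - 2)*(u + 1)*(u^2 + u) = u*(u - 2)*(u + 1)*(u + 1)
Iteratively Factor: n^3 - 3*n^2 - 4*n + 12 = (n - 3)*(n^2 - 4) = (n - 3)*(n - 2)*(n + 2)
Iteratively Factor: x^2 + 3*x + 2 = (x + 2)*(x + 1)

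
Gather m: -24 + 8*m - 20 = 8*m - 44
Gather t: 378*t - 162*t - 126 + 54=216*t - 72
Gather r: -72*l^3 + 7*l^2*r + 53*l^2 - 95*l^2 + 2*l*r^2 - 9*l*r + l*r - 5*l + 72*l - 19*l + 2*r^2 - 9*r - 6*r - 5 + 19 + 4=-72*l^3 - 42*l^2 + 48*l + r^2*(2*l + 2) + r*(7*l^2 - 8*l - 15) + 18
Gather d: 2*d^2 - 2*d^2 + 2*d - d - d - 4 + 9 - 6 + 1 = 0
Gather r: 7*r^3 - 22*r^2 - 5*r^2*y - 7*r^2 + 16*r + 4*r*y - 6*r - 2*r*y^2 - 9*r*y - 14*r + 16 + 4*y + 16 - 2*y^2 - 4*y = 7*r^3 + r^2*(-5*y - 29) + r*(-2*y^2 - 5*y - 4) - 2*y^2 + 32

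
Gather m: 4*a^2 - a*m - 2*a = 4*a^2 - a*m - 2*a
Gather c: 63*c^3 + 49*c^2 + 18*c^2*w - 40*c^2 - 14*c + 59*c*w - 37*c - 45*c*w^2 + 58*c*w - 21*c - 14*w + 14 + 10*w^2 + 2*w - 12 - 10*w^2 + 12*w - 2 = 63*c^3 + c^2*(18*w + 9) + c*(-45*w^2 + 117*w - 72)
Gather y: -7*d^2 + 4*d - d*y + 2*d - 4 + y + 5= -7*d^2 + 6*d + y*(1 - d) + 1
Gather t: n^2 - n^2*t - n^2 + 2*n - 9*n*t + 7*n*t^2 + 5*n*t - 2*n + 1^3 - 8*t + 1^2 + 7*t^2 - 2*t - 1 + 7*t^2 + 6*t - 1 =t^2*(7*n + 14) + t*(-n^2 - 4*n - 4)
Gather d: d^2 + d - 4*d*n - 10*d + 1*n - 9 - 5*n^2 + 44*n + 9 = d^2 + d*(-4*n - 9) - 5*n^2 + 45*n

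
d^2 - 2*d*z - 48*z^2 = (d - 8*z)*(d + 6*z)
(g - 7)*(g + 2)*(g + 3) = g^3 - 2*g^2 - 29*g - 42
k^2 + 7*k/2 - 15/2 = (k - 3/2)*(k + 5)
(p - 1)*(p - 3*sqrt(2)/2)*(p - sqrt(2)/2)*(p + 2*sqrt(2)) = p^4 - p^3 - 13*p^2/2 + 3*sqrt(2)*p + 13*p/2 - 3*sqrt(2)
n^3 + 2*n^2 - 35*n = n*(n - 5)*(n + 7)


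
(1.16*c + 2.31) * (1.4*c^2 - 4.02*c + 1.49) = 1.624*c^3 - 1.4292*c^2 - 7.5578*c + 3.4419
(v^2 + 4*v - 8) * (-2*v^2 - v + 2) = -2*v^4 - 9*v^3 + 14*v^2 + 16*v - 16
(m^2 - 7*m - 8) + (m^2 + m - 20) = 2*m^2 - 6*m - 28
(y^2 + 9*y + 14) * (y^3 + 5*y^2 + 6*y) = y^5 + 14*y^4 + 65*y^3 + 124*y^2 + 84*y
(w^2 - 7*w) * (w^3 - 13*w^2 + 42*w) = w^5 - 20*w^4 + 133*w^3 - 294*w^2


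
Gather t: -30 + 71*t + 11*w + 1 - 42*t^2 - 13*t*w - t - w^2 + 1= -42*t^2 + t*(70 - 13*w) - w^2 + 11*w - 28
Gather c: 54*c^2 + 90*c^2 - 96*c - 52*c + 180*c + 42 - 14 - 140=144*c^2 + 32*c - 112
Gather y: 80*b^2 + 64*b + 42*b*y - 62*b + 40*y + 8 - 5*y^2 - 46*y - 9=80*b^2 + 2*b - 5*y^2 + y*(42*b - 6) - 1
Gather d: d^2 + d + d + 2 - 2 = d^2 + 2*d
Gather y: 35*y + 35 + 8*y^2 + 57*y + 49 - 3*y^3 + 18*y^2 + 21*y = -3*y^3 + 26*y^2 + 113*y + 84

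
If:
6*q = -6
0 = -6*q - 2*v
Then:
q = -1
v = 3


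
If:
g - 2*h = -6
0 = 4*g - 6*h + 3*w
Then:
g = 18 - 3*w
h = 12 - 3*w/2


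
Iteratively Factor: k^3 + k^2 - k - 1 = (k + 1)*(k^2 - 1) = (k - 1)*(k + 1)*(k + 1)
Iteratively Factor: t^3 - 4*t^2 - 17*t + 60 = (t - 3)*(t^2 - t - 20) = (t - 5)*(t - 3)*(t + 4)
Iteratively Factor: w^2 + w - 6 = (w + 3)*(w - 2)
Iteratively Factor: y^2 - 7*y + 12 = (y - 3)*(y - 4)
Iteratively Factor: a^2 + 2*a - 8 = (a + 4)*(a - 2)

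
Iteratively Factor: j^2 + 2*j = (j)*(j + 2)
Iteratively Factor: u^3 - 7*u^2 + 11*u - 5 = (u - 1)*(u^2 - 6*u + 5) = (u - 1)^2*(u - 5)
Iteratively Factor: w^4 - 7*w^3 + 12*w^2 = (w - 4)*(w^3 - 3*w^2) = w*(w - 4)*(w^2 - 3*w) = w^2*(w - 4)*(w - 3)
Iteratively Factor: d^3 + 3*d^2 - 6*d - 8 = (d - 2)*(d^2 + 5*d + 4) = (d - 2)*(d + 4)*(d + 1)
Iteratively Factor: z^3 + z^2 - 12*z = (z)*(z^2 + z - 12) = z*(z - 3)*(z + 4)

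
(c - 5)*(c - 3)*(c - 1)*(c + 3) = c^4 - 6*c^3 - 4*c^2 + 54*c - 45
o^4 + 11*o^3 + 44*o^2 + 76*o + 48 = (o + 2)^2*(o + 3)*(o + 4)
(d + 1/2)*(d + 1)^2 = d^3 + 5*d^2/2 + 2*d + 1/2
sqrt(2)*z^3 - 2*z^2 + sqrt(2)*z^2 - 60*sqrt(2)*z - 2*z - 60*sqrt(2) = (z - 6*sqrt(2))*(z + 5*sqrt(2))*(sqrt(2)*z + sqrt(2))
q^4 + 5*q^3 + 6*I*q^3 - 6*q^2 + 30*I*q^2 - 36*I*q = q*(q - 1)*(q + 6)*(q + 6*I)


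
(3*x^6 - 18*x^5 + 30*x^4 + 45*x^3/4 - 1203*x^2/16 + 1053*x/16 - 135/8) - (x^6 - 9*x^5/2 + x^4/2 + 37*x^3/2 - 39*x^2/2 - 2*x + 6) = 2*x^6 - 27*x^5/2 + 59*x^4/2 - 29*x^3/4 - 891*x^2/16 + 1085*x/16 - 183/8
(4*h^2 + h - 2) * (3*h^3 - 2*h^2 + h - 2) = 12*h^5 - 5*h^4 - 4*h^3 - 3*h^2 - 4*h + 4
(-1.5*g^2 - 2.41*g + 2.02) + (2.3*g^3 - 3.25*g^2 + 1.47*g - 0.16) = 2.3*g^3 - 4.75*g^2 - 0.94*g + 1.86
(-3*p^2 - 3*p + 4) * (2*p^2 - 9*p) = -6*p^4 + 21*p^3 + 35*p^2 - 36*p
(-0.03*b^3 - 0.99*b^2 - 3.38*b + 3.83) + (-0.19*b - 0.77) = -0.03*b^3 - 0.99*b^2 - 3.57*b + 3.06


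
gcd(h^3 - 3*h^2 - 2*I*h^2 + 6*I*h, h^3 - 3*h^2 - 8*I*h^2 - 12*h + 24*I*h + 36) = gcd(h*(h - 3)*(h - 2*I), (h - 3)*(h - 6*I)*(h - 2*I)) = h^2 + h*(-3 - 2*I) + 6*I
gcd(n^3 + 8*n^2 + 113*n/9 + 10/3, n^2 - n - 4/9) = n + 1/3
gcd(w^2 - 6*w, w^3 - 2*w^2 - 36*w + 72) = w - 6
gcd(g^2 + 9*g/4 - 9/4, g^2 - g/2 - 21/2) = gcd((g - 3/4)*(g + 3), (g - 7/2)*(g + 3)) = g + 3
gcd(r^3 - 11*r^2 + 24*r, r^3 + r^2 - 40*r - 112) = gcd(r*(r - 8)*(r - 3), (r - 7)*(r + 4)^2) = 1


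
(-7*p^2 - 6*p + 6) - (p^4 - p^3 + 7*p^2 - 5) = -p^4 + p^3 - 14*p^2 - 6*p + 11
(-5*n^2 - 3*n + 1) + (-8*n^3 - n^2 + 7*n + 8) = -8*n^3 - 6*n^2 + 4*n + 9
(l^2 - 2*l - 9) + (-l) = l^2 - 3*l - 9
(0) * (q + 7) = 0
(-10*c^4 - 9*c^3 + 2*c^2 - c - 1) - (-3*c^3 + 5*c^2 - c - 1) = -10*c^4 - 6*c^3 - 3*c^2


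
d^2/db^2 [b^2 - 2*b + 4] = 2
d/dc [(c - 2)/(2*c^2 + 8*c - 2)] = (c^2 + 4*c - 2*(c - 2)*(c + 2) - 1)/(2*(c^2 + 4*c - 1)^2)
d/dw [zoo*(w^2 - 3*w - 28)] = zoo*(w + 1)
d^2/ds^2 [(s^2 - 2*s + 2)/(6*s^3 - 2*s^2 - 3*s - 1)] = 2*(36*s^6 - 216*s^5 + 558*s^4 - 200*s^3 - 162*s^2 + 84*s + 21)/(216*s^9 - 216*s^8 - 252*s^7 + 100*s^6 + 198*s^5 + 42*s^4 - 45*s^3 - 33*s^2 - 9*s - 1)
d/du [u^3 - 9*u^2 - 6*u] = 3*u^2 - 18*u - 6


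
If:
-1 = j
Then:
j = -1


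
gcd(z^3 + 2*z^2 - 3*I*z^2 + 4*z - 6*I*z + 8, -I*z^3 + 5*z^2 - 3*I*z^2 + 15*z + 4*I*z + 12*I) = z + I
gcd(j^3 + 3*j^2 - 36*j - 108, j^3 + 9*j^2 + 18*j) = j^2 + 9*j + 18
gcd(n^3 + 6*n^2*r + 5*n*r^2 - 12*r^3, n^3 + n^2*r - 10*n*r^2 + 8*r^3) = -n^2 - 3*n*r + 4*r^2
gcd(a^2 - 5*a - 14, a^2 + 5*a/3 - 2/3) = a + 2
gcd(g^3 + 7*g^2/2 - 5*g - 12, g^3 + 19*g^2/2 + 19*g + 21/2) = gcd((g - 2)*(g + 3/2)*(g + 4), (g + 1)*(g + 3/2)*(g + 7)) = g + 3/2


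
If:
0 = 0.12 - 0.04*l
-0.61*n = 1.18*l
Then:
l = 3.00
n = -5.80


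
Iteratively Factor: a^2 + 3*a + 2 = (a + 2)*(a + 1)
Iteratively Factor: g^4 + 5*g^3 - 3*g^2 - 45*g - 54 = (g + 3)*(g^3 + 2*g^2 - 9*g - 18) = (g + 2)*(g + 3)*(g^2 - 9) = (g - 3)*(g + 2)*(g + 3)*(g + 3)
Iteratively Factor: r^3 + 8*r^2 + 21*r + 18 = (r + 3)*(r^2 + 5*r + 6) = (r + 2)*(r + 3)*(r + 3)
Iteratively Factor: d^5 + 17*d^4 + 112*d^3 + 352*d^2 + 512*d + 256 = (d + 4)*(d^4 + 13*d^3 + 60*d^2 + 112*d + 64) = (d + 4)^2*(d^3 + 9*d^2 + 24*d + 16) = (d + 4)^3*(d^2 + 5*d + 4) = (d + 1)*(d + 4)^3*(d + 4)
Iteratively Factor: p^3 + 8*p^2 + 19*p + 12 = (p + 4)*(p^2 + 4*p + 3) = (p + 3)*(p + 4)*(p + 1)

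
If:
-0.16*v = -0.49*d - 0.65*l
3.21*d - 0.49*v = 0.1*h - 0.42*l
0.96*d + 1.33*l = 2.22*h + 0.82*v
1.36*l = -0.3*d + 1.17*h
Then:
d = 0.00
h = 0.00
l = 0.00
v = 0.00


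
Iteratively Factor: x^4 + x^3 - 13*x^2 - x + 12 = (x - 1)*(x^3 + 2*x^2 - 11*x - 12) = (x - 3)*(x - 1)*(x^2 + 5*x + 4) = (x - 3)*(x - 1)*(x + 1)*(x + 4)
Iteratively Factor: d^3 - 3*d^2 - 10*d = (d - 5)*(d^2 + 2*d) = d*(d - 5)*(d + 2)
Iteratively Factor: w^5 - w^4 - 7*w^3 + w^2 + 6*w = (w)*(w^4 - w^3 - 7*w^2 + w + 6) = w*(w + 2)*(w^3 - 3*w^2 - w + 3) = w*(w + 1)*(w + 2)*(w^2 - 4*w + 3) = w*(w - 3)*(w + 1)*(w + 2)*(w - 1)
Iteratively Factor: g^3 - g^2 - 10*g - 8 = (g + 2)*(g^2 - 3*g - 4) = (g + 1)*(g + 2)*(g - 4)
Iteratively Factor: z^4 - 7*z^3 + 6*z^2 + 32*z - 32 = (z - 4)*(z^3 - 3*z^2 - 6*z + 8) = (z - 4)^2*(z^2 + z - 2) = (z - 4)^2*(z + 2)*(z - 1)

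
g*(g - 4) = g^2 - 4*g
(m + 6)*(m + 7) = m^2 + 13*m + 42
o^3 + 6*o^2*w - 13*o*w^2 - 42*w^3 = (o - 3*w)*(o + 2*w)*(o + 7*w)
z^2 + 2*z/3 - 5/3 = (z - 1)*(z + 5/3)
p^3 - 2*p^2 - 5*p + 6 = (p - 3)*(p - 1)*(p + 2)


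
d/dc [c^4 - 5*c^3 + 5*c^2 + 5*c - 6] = 4*c^3 - 15*c^2 + 10*c + 5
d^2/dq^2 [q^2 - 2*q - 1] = 2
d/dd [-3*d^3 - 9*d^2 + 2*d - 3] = -9*d^2 - 18*d + 2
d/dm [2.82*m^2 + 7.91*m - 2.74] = 5.64*m + 7.91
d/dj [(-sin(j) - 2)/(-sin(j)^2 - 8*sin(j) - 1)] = (-4*sin(j) + cos(j)^2 - 16)*cos(j)/(sin(j)^2 + 8*sin(j) + 1)^2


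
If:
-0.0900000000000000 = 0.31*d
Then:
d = -0.29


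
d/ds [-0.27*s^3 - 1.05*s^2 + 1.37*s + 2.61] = -0.81*s^2 - 2.1*s + 1.37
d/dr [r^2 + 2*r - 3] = 2*r + 2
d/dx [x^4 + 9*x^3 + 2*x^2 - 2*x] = 4*x^3 + 27*x^2 + 4*x - 2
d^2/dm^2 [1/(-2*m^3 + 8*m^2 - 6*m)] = (m*(3*m - 4)*(m^2 - 4*m + 3) - (3*m^2 - 8*m + 3)^2)/(m^3*(m^2 - 4*m + 3)^3)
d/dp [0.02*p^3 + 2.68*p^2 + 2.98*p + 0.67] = 0.06*p^2 + 5.36*p + 2.98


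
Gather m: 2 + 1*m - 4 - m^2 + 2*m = -m^2 + 3*m - 2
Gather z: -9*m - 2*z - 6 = -9*m - 2*z - 6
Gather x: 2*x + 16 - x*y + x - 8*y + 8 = x*(3 - y) - 8*y + 24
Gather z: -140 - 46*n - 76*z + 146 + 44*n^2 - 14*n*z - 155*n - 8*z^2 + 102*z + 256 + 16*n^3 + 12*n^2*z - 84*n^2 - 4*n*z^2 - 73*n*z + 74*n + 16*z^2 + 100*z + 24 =16*n^3 - 40*n^2 - 127*n + z^2*(8 - 4*n) + z*(12*n^2 - 87*n + 126) + 286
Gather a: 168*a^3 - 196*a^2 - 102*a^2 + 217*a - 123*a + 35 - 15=168*a^3 - 298*a^2 + 94*a + 20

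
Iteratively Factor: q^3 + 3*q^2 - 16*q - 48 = (q + 4)*(q^2 - q - 12) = (q - 4)*(q + 4)*(q + 3)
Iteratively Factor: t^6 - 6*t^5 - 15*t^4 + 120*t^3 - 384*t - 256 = (t - 4)*(t^5 - 2*t^4 - 23*t^3 + 28*t^2 + 112*t + 64) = (t - 4)^2*(t^4 + 2*t^3 - 15*t^2 - 32*t - 16) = (t - 4)^2*(t + 1)*(t^3 + t^2 - 16*t - 16) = (t - 4)^2*(t + 1)^2*(t^2 - 16) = (t - 4)^2*(t + 1)^2*(t + 4)*(t - 4)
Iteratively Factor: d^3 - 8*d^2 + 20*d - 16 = (d - 4)*(d^2 - 4*d + 4) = (d - 4)*(d - 2)*(d - 2)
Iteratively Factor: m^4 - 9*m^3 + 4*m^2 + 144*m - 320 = (m - 5)*(m^3 - 4*m^2 - 16*m + 64) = (m - 5)*(m - 4)*(m^2 - 16) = (m - 5)*(m - 4)^2*(m + 4)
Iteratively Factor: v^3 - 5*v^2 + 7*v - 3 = (v - 1)*(v^2 - 4*v + 3) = (v - 3)*(v - 1)*(v - 1)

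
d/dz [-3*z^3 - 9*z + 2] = -9*z^2 - 9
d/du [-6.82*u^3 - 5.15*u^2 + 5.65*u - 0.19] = -20.46*u^2 - 10.3*u + 5.65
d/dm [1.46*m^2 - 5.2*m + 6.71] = 2.92*m - 5.2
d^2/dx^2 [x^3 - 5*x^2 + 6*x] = 6*x - 10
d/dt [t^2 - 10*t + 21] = 2*t - 10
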